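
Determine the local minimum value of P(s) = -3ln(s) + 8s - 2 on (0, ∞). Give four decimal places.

3.9425

P'(s) = -3/s + 8 = 0 gives s = 3/8.
P''(s) = 3/s², which is positive for s > 0, so this is a local minimum.
P(3/8) = -3·ln(3/8) + 3 - 2 ≈ 3.9425.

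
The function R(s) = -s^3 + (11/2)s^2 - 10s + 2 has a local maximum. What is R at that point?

R'(s) = -3s^2 + 11s - 10 = 0 at s = 5/3, 2.
Second-derivative test with R''(s) = -6s + 11: R''(5/3) = 1 > 0 ⇒ local minimum; R''(2) = -1 < 0 ⇒ local maximum.
Thus R has its local maximum at s = 2, with value -4.

-4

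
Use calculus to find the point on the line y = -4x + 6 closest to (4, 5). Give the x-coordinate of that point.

Minimize D(x)^2 = (x - 4)^2 + (-4x + 1)^2.
d/dx[D^2] = 2(x - 4) + 2·(-4)·(-4x + 1) = 0 ⇒ x = 8/17.
Then y = 70/17 and the distance is √(225/17) ≈ 3.6380.

8/17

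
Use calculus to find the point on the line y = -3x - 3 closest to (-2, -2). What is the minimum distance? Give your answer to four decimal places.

1.5811

Minimize D(x)^2 = (x + 2)^2 + (-3x - 1)^2.
d/dx[D^2] = 2(x + 2) + 2·(-3)·(-3x - 1) = 0 ⇒ x = -1/2.
Then y = -3/2 and the distance is √(5/2) ≈ 1.5811.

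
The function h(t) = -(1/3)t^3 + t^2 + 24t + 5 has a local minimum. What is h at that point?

-161/3

h'(t) = -t^2 + 2t + 24. Setting h'(t) = 0 gives t ∈ {-4, 6}.
h''(t) = -2t + 2. h''(-4) = 10 > 0 ⇒ local minimum; h''(6) = -10 < 0 ⇒ local maximum.
Thus h has its local minimum at t = -4, with value -161/3.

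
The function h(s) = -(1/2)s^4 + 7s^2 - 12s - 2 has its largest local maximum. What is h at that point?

h'(s) = -2s^3 + 14s - 12. Setting h'(s) = 0 gives s ∈ {-3, 1, 2}.
Since h''(s) = -6s^2 + 14, we get h''(-3) = -40 < 0 ⇒ local maximum; h''(1) = 8 > 0 ⇒ local minimum; h''(2) = -10 < 0 ⇒ local maximum.
Thus h has its largest local maximum at s = -3, with value 113/2.

113/2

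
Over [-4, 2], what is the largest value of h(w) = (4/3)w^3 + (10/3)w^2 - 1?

23

Differentiating, h'(w) = 4w^2 + (20/3)w; which vanishes at w = -5/3 and w = 0.
Evaluating at the critical points and endpoints: h(-4) = -33, h(-5/3) = 169/81, h(0) = -1, h(2) = 23.
So the maximum is h(2) = 23.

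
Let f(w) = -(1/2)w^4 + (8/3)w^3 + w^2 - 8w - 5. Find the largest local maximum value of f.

Critical points: f'(w) = -2w^3 + 8w^2 + 2w - 8 vanishes at w = -1, 1, 4.
Since f''(w) = -6w^2 + 16w + 2, we get f''(-1) = -20 < 0 ⇒ local maximum; f''(1) = 12 > 0 ⇒ local minimum; f''(4) = -30 < 0 ⇒ local maximum.
The largest local maximum is f(4) = 65/3.

65/3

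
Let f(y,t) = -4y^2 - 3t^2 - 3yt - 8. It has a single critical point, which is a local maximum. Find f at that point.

∂f/∂y = -8y - 3t = 0 and ∂f/∂t = -3y - 6t = 0, so (y, t) = (0, 0).
The Hessian has f_{yy} = -8, f_{tt} = -6, f_{yt} = -3, giving D = 39 > 0 with f_{yy} < 0, so the point is a local maximum.
f(0, 0) = -8.

-8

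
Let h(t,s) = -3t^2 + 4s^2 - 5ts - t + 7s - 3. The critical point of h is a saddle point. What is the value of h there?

-397/73

∂h/∂t = -6t - 5s - 1 = 0 and ∂h/∂s = -5t + 8s + 7 = 0, so (t, s) = (27/73, -47/73).
The Hessian has h_{tt} = -6, h_{ss} = 8, h_{ts} = -5, giving D = -73 < 0, so the point is a saddle point.
h(27/73, -47/73) = -397/73.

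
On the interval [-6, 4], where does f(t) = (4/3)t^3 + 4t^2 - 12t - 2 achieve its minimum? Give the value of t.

Differentiating, f'(t) = 4t^2 + 8t - 12; which vanishes at t = -3 and t = 1.
Compare values at every candidate in [-6, 4]: f(-6) = -74,  f(-3) = 34,  f(1) = -26/3,  f(4) = 298/3.
Hence the absolute minimum is -74 at t = -6.

-6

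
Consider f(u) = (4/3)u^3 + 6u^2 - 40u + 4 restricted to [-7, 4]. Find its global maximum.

Differentiating, f'(u) = 4u^2 + 12u - 40; which vanishes at u = -5 and u = 2.
Evaluating at the critical points and endpoints: f(-7) = 362/3; f(-5) = 562/3; f(2) = -124/3; f(4) = 76/3.
Hence the absolute maximum is 562/3 at u = -5.

562/3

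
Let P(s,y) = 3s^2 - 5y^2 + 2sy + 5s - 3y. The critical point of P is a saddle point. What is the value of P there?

-17/16

∂P/∂s = 6s + 2y + 5 = 0 and ∂P/∂y = 2s - 10y - 3 = 0, so (s, y) = (-11/16, -7/16).
The Hessian has P_{ss} = 6, P_{yy} = -10, P_{sy} = 2, giving D = -64 < 0, so the point is a saddle point.
P(-11/16, -7/16) = -17/16.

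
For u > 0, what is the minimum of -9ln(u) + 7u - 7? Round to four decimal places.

-0.2618

h'(u) = -9/u + 7 = 0 gives u = 9/7.
h''(u) = 9/u², which is positive for u > 0, so this is a local minimum.
h(9/7) = -9·ln(9/7) + 9 - 7 ≈ -0.2618.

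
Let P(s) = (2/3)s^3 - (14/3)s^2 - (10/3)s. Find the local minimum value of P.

-50

P'(s) = 2s^2 - (28/3)s - 10/3. Setting P'(s) = 0 gives s ∈ {-1/3, 5}.
P''(s) = 4s - 28/3. P''(-1/3) = -32/3 < 0 ⇒ local maximum; P''(5) = 32/3 > 0 ⇒ local minimum.
So the local minimum value is P(5) = -50.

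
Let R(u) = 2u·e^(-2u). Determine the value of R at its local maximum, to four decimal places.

By the product rule, R'(u) = (-4u + 2)·e^(-2u). Since e^(-2u) > 0, the only critical point is u = 1/2.
R''(1/2) has the same sign as -4 < 0, so this is a local maximum.
R(1/2) = (1)·e^(-1) ≈ 0.3679.

0.3679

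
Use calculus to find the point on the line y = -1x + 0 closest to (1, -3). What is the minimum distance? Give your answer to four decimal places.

1.4142

Minimize D(x)^2 = (x - 1)^2 + (-x + 3)^2.
d/dx[D^2] = 2(x - 1) + 2·(-1)·(-x + 3) = 0 ⇒ x = 2.
Then y = -2 and the distance is √(2) ≈ 1.4142.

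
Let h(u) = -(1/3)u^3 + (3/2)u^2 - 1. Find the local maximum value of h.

7/2

h'(u) = -u^2 + 3u = 0 at u = 0, 3.
Second-derivative test with h''(u) = -2u + 3: h''(0) = 3 > 0 ⇒ local minimum; h''(3) = -3 < 0 ⇒ local maximum.
The local maximum is h(3) = 7/2.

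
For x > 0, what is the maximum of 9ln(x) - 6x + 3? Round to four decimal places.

-2.3508

P'(x) = 9/x − 6 = 0 gives x = 3/2.
P''(x) = -9/x², which is negative for x > 0, so this is a local maximum.
P(3/2) = 9·ln(3/2) - 9 + 3 ≈ -2.3508.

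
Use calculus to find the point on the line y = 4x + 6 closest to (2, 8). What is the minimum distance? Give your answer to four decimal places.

Minimize D(x)^2 = (x - 2)^2 + (4x - 2)^2.
d/dx[D^2] = 2(x - 2) + 2·4·(4x - 2) = 0 ⇒ x = 10/17.
Then y = 142/17 and the distance is √(36/17) ≈ 1.4552.

1.4552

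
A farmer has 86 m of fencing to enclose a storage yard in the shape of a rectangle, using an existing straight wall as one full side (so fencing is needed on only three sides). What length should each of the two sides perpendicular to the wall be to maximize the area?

43/2

Let the sides perpendicular to the wall have length x and the parallel side y, so 2x + y = 86 and the area is A = xy = x(86 − 2x).
A'(x) = 86 − 4x = 0 gives x = 43/2, and A''(x) = −4 < 0 confirms a maximum.
Then y = 86 − 2·43/2 = 43 and A = 1849/2.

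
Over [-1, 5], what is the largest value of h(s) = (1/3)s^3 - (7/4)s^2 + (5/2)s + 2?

149/12

Differentiating, h'(s) = s^2 - (7/2)s + 5/2; which vanishes at s = 1 and s = 5/2.
Candidates: h(-1) = -31/12, h(1) = 37/12, h(5/2) = 121/48, h(5) = 149/12.
So the maximum is h(5) = 149/12.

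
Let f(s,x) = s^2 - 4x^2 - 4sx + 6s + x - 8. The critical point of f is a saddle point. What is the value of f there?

-375/32

∂f/∂s = 2s - 4x + 6 = 0 and ∂f/∂x = -4s - 8x + 1 = 0, so (s, x) = (-11/8, 13/16).
The Hessian has f_{ss} = 2, f_{xx} = -8, f_{sx} = -4, giving D = -32 < 0, so the point is a saddle point.
f(-11/8, 13/16) = -375/32.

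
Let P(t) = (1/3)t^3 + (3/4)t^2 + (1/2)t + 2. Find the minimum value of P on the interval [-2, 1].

4/3

The derivative is t^2 + (3/2)t + 1/2, which vanishes at t = -1 and t = -1/2.
Compare values at every candidate in [-2, 1]: P(-2) = 4/3; P(-1) = 23/12; P(-1/2) = 91/48; P(1) = 43/12.
The minimum over the interval is 4/3, attained at t = -2.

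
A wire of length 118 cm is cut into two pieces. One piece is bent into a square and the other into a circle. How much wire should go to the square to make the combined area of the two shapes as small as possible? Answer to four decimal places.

Let x be the length used for the square. Square side x/4; circle radius (118−x)/(2π).
A(x) = (x/4)² + π·((118−x)/(2π))² = x²/16 + (118−x)²/(4π) for 0 ≤ x ≤ 118. A'(x) = x/8 − (118−x)/(2π) = 0 gives x = 4·118/(π+4) ≈ 66.0917.
A'' = 1/8 + 1/(2π) > 0, so this gives the minimum combined area; x ≈ 66.0917 cm to the square.

66.0917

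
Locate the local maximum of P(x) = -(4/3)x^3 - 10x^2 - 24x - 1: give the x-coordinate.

P'(x) = -4x^2 - 20x - 24. Setting P'(x) = 0 gives x ∈ {-3, -2}.
Second-derivative test with P''(x) = -8x - 20: P''(-3) = 4 > 0 ⇒ local minimum; P''(-2) = -4 < 0 ⇒ local maximum.
So the local maximum value is P(-2) = 53/3.

-2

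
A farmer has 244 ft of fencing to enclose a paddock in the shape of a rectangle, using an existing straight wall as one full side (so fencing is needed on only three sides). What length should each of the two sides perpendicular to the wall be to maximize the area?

61

Let the sides perpendicular to the wall have length x and the parallel side y, so 2x + y = 244 and the area is A = xy = x(244 − 2x).
A'(x) = 244 − 4x = 0 gives x = 61, and A''(x) = −4 < 0 confirms a maximum.
Then y = 244 − 2·61 = 122 and A = 7442.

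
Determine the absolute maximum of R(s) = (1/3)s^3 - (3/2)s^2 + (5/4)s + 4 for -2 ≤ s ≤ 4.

19/3

R'(s) = s^2 - 3s + 5/4, which vanishes at s = 1/2 and s = 5/2.
Evaluating at the critical points and endpoints: R(-2) = -43/6; R(1/2) = 103/24; R(5/2) = 71/24; R(4) = 19/3.
So the maximum is R(4) = 19/3.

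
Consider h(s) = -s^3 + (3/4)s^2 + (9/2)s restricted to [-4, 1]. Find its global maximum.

58

The derivative is -3s^2 + (3/2)s + 9/2, whose only zero in [-4, 1] is s = -1.
Compare values at every candidate in [-4, 1]: h(-4) = 58; h(-1) = -11/4; h(1) = 17/4.
So the maximum is h(-4) = 58.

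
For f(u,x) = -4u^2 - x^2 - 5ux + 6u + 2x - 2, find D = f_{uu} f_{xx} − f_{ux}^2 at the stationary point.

-9

∂f/∂u = -8u - 5x + 6 = 0 and ∂f/∂x = -5u - 2x + 2 = 0, so (u, x) = (-2/9, 14/9).
The Hessian has f_{uu} = -8, f_{xx} = -2, f_{ux} = -5, giving D = -9 < 0, so the point is a saddle point.
D = (-8)·(-2) − (-5)^2 = -9.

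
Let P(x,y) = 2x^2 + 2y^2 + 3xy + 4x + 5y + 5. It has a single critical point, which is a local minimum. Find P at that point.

13/7

∂P/∂x = 4x + 3y + 4 = 0 and ∂P/∂y = 3x + 4y + 5 = 0, so (x, y) = (-1/7, -8/7).
The Hessian has P_{xx} = 4, P_{yy} = 4, P_{xy} = 3, giving D = 7 > 0 with P_{xx} > 0, so the point is a local minimum.
P(-1/7, -8/7) = 13/7.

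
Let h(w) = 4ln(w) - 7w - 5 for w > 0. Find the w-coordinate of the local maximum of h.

4/7

h'(w) = 4/w − 7 = 0 gives w = 4/7.
h''(w) = -4/w², which is negative for w > 0, so this is a local maximum.
h(4/7) = 4·ln(4/7) - 4 - 5 ≈ -11.2385.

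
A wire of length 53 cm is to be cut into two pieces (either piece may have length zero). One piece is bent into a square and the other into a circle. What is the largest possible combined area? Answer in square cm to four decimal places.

Let x be the length used for the square. Square side x/4; circle radius (53−x)/(2π).
A(x) = (x/4)² + π·((53−x)/(2π))² = x²/16 + (53−x)²/(4π) for 0 ≤ x ≤ 53. A'(x) = x/8 − (53−x)/(2π) = 0 gives x = 4·53/(π+4) ≈ 29.6853.
A'' > 0, so the interior critical point is a minimum; the maximum is at an endpoint. A(0) = 223.5331 and A(53) = 175.5625, so the largest area is 223.5331.

223.5331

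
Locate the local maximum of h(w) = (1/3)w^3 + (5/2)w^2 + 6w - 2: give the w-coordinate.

h'(w) = w^2 + 5w + 6 = 0 at w = -3, -2.
Since h''(w) = 2w + 5, we get h''(-3) = -1 < 0 ⇒ local maximum; h''(-2) = 1 > 0 ⇒ local minimum.
Thus h has its local maximum at w = -3, with value -13/2.

-3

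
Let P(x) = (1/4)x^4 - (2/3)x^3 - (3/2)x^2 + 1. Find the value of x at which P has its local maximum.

0

P'(x) = x^3 - 2x^2 - 3x. Setting P'(x) = 0 gives x ∈ {-1, 0, 3}.
Second-derivative test with P''(x) = 3x^2 - 4x - 3: P''(-1) = 4 > 0 ⇒ local minimum; P''(0) = -3 < 0 ⇒ local maximum; P''(3) = 12 > 0 ⇒ local minimum.
Thus P has its local maximum at x = 0, with value 1.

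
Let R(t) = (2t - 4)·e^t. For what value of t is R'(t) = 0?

Differentiating with the product rule gives R'(t) = (2t - 2)·e^t. Since e^t > 0, the only critical point is t = 1.
R''(1) has the same sign as 2 > 0, so this is a local minimum.
R(1) = (-2)·e^(1) ≈ -5.4366.

1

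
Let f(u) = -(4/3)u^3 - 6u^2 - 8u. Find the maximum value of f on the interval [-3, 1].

f'(u) = -4u^2 - 12u - 8, which vanishes at u = -2 and u = -1.
Candidates: f(-3) = 6, f(-2) = 8/3, f(-1) = 10/3, f(1) = -46/3.
Hence the absolute maximum is 6 at u = -3.

6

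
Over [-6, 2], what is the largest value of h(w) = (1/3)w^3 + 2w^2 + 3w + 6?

The derivative is w^2 + 4w + 3, which vanishes at w = -3 and w = -1.
Evaluating at the critical points and endpoints: h(-6) = -12; h(-3) = 6; h(-1) = 14/3; h(2) = 68/3.
Hence the absolute maximum is 68/3 at w = 2.

68/3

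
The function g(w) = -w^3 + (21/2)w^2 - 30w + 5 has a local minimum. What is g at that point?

g'(w) = -3w^2 + 21w - 30 = 0 at w = 2, 5.
g''(w) = -6w + 21. g''(2) = 9 > 0 ⇒ local minimum; g''(5) = -9 < 0 ⇒ local maximum.
So the local minimum value is g(2) = -21.

-21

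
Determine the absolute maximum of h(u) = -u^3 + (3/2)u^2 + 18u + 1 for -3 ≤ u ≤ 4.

The derivative is -3u^2 + 3u + 18, which vanishes at u = -2 and u = 3.
Candidates: h(-3) = -25/2, h(-2) = -21, h(3) = 83/2, h(4) = 33.
The maximum over the interval is 83/2, attained at u = 3.

83/2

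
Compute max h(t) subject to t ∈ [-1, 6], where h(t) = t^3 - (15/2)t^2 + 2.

Differentiating, h'(t) = 3t^2 - 15t; which vanishes at t = 0 and t = 5.
Compare values at every candidate in [-1, 6]: h(-1) = -13/2; h(0) = 2; h(5) = -121/2; h(6) = -52.
Hence the absolute maximum is 2 at t = 0.

2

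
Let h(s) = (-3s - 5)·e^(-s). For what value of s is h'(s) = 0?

By the product rule, h'(s) = (3s + 2)·e^(-s). Since e^(-s) > 0, the only critical point is s = -2/3.
h''(-2/3) has the same sign as 3 > 0, so this is a local minimum.
h(-2/3) = (-3)·e^(2/3) ≈ -5.8432.

-2/3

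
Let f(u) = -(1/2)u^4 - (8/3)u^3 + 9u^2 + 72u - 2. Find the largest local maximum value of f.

365/2

Critical points: f'(u) = -2u^3 - 8u^2 + 18u + 72 vanishes at u = -4, -3, 3.
Since f''(u) = -6u^2 - 16u + 18, we get f''(-4) = -14 < 0 ⇒ local maximum; f''(-3) = 12 > 0 ⇒ local minimum; f''(3) = -84 < 0 ⇒ local maximum.
Thus f has its largest local maximum at u = 3, with value 365/2.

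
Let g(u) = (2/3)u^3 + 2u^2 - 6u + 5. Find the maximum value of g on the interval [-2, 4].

167/3

g'(u) = 2u^2 + 4u - 6, whose only zero in [-2, 4] is u = 1.
Compare values at every candidate in [-2, 4]: g(-2) = 59/3; g(1) = 5/3; g(4) = 167/3.
The maximum over the interval is 167/3, attained at u = 4.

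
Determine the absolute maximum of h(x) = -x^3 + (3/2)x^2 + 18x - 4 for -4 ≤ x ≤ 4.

73/2

h'(x) = -3x^2 + 3x + 18, which vanishes at x = -2 and x = 3.
Candidates: h(-4) = 12,  h(-2) = -26,  h(3) = 73/2,  h(4) = 28.
The maximum over the interval is 73/2, attained at x = 3.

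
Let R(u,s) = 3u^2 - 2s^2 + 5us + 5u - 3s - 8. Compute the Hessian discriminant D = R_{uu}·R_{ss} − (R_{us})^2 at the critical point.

-49

∂R/∂u = 6u + 5s + 5 = 0 and ∂R/∂s = 5u - 4s - 3 = 0, so (u, s) = (-5/49, -43/49).
The Hessian has R_{uu} = 6, R_{ss} = -4, R_{us} = 5, giving D = -49 < 0, so the point is a saddle point.
D = (6)·(-4) − (5)^2 = -49.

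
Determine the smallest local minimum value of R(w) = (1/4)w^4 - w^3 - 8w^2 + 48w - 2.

-194

Critical points: R'(w) = w^3 - 3w^2 - 16w + 48 vanishes at w = -4, 3, 4.
Second-derivative test with R''(w) = 3w^2 - 6w - 16: R''(-4) = 56 > 0 ⇒ local minimum; R''(3) = -7 < 0 ⇒ local maximum; R''(4) = 8 > 0 ⇒ local minimum.
The smallest local minimum is R(-4) = -194.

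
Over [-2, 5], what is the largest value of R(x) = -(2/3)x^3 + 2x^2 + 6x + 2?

Differentiating, R'(x) = -2x^2 + 4x + 6; which vanishes at x = -1 and x = 3.
Evaluating at the critical points and endpoints: R(-2) = 10/3, R(-1) = -4/3, R(3) = 20, R(5) = -4/3.
The maximum over the interval is 20, attained at x = 3.

20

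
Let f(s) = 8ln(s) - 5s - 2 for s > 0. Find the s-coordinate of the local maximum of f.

f'(s) = 8/s − 5 = 0 gives s = 8/5.
f''(s) = -8/s², which is negative for s > 0, so this is a local maximum.
f(8/5) = 8·ln(8/5) - 8 - 2 ≈ -6.2400.

8/5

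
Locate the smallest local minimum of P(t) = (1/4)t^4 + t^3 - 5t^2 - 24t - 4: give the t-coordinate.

Critical points: P'(t) = t^3 + 3t^2 - 10t - 24 vanishes at t = -4, -2, 3.
Second-derivative test with P''(t) = 3t^2 + 6t - 10: P''(-4) = 14 > 0 ⇒ local minimum; P''(-2) = -10 < 0 ⇒ local maximum; P''(3) = 35 > 0 ⇒ local minimum.
So the smallest local minimum value is P(3) = -295/4.

3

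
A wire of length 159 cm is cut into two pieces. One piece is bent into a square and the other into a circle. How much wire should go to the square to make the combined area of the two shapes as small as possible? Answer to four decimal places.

Let x be the length used for the square. Square side x/4; circle radius (159−x)/(2π).
A(x) = (x/4)² + π·((159−x)/(2π))² = x²/16 + (159−x)²/(4π) for 0 ≤ x ≤ 159. A'(x) = x/8 − (159−x)/(2π) = 0 gives x = 4·159/(π+4) ≈ 89.0558.
A'' = 1/8 + 1/(2π) > 0, so this gives the minimum combined area; x ≈ 89.0558 cm to the square.

89.0558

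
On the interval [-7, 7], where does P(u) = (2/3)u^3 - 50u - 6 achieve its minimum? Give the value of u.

P'(u) = 2u^2 - 50, which vanishes at u = -5 and u = 5.
Compare values at every candidate in [-7, 7]: P(-7) = 346/3; P(-5) = 482/3; P(5) = -518/3; P(7) = -382/3.
So the minimum is P(5) = -518/3.

5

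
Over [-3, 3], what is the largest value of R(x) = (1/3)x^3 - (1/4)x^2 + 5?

47/4

Differentiating, R'(x) = x^2 - (1/2)x; which vanishes at x = 0 and x = 1/2.
Candidates: R(-3) = -25/4, R(0) = 5, R(1/2) = 239/48, R(3) = 47/4.
Hence the absolute maximum is 47/4 at x = 3.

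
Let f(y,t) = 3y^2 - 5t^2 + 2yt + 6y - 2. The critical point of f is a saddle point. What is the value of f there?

-77/16

∂f/∂y = 6y + 2t + 6 = 0 and ∂f/∂t = 2y - 10t = 0, so (y, t) = (-15/16, -3/16).
The Hessian has f_{yy} = 6, f_{tt} = -10, f_{yt} = 2, giving D = -64 < 0, so the point is a saddle point.
f(-15/16, -3/16) = -77/16.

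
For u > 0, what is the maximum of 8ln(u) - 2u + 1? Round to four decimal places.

4.0904

h'(u) = 8/u − 2 = 0 gives u = 4.
h''(u) = -8/u², which is negative for u > 0, so this is a local maximum.
h(4) = 8·ln(4) - 8 + 1 ≈ 4.0904.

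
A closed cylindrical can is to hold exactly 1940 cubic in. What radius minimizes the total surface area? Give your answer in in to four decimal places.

With radius r and height h, πr²h = 1940 so h = 1940/(πr²), and S(r) = 2πr² + 2πrh = 2πr² + 2·1940/r.
S'(r) = 4πr − 2·1940/r² = 0 ⇒ r³ = 1940/(2π), so r ≈ 6.7589 and h = 2r ≈ 13.5177.
S''(r) = 4π + 4·1940/r³ > 0, so this is the minimum; S ≈ 861.0910.

6.7589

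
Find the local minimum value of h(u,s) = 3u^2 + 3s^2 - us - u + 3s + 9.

∂h/∂u = 6u - s - 1 = 0 and ∂h/∂s = -u + 6s + 3 = 0, so (u, s) = (3/35, -17/35).
The Hessian has h_{uu} = 6, h_{ss} = 6, h_{us} = -1, giving D = 35 > 0 with h_{uu} > 0, so the point is a local minimum.
h(3/35, -17/35) = 288/35.

288/35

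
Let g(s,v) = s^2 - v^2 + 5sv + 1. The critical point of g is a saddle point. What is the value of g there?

1

∂g/∂s = 2s + 5v = 0 and ∂g/∂v = 5s - 2v = 0, so (s, v) = (0, 0).
The Hessian has g_{ss} = 2, g_{vv} = -2, g_{sv} = 5, giving D = -29 < 0, so the point is a saddle point.
g(0, 0) = 1.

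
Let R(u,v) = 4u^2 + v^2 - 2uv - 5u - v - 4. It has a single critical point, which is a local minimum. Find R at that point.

-29/4

∂R/∂u = 8u - 2v - 5 = 0 and ∂R/∂v = -2u + 2v - 1 = 0, so (u, v) = (1, 3/2).
The Hessian has R_{uu} = 8, R_{vv} = 2, R_{uv} = -2, giving D = 12 > 0 with R_{uu} > 0, so the point is a local minimum.
R(1, 3/2) = -29/4.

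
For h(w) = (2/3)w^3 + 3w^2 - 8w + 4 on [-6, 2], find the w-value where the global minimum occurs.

1

Differentiating, h'(w) = 2w^2 + 6w - 8; which vanishes at w = -4 and w = 1.
Compare values at every candidate in [-6, 2]: h(-6) = 16; h(-4) = 124/3; h(1) = -1/3; h(2) = 16/3.
The minimum over the interval is -1/3, attained at w = 1.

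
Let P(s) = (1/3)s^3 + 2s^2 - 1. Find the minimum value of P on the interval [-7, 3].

Differentiating, P'(s) = s^2 + 4s; which vanishes at s = -4 and s = 0.
Evaluating at the critical points and endpoints: P(-7) = -52/3, P(-4) = 29/3, P(0) = -1, P(3) = 26.
The minimum over the interval is -52/3, attained at s = -7.

-52/3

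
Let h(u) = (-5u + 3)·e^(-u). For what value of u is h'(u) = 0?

8/5

By the product rule, h'(u) = (5u - 8)·e^(-u). Since e^(-u) > 0, the only critical point is u = 8/5.
h''(8/5) has the same sign as 5 > 0, so this is a local minimum.
h(8/5) = (-5)·e^(-8/5) ≈ -1.0095.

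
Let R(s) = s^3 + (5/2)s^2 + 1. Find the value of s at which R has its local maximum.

R'(s) = 3s^2 + 5s = 0 at s = -5/3, 0.
Second-derivative test with R''(s) = 6s + 5: R''(-5/3) = -5 < 0 ⇒ local maximum; R''(0) = 5 > 0 ⇒ local minimum.
Thus R has its local maximum at s = -5/3, with value 179/54.

-5/3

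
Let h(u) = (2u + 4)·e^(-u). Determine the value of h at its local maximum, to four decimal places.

h'(u) = 2·e^(-u) + (2u + 4)·(-1)·e^(-u) = (-2u - 2)·e^(-u). Since e^(-u) > 0, the only critical point is u = -1.
h''(-1) has the same sign as -2 < 0, so this is a local maximum.
h(-1) = (2)·e^(1) ≈ 5.4366.

5.4366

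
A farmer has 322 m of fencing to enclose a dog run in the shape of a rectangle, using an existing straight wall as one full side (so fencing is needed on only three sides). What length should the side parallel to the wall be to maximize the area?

161

Let the sides perpendicular to the wall have length x and the parallel side y, so 2x + y = 322 and the area is A = xy = x(322 − 2x).
A'(x) = 322 − 4x = 0 gives x = 161/2, and A''(x) = −4 < 0 confirms a maximum.
Then y = 322 − 2·161/2 = 161 and A = 25921/2.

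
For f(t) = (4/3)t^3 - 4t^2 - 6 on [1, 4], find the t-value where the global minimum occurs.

The derivative is 4t^2 - 8t, whose only zero in [1, 4] is t = 2.
Compare values at every candidate in [1, 4]: f(1) = -26/3; f(2) = -34/3; f(4) = 46/3.
Hence the absolute minimum is -34/3 at t = 2.

2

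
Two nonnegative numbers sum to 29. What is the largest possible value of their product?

With x + y = 29, the product is P(x) = x(29 − x).
P'(x) = 29 − 2x = 0 gives x = 29/2; P'' = −2 < 0, so this is the maximum.
P = 29/2·29/2 = 841/4.

841/4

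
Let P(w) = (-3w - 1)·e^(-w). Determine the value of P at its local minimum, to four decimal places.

-1.5403

Differentiating with the product rule gives P'(w) = (3w - 2)·e^(-w). Since e^(-w) > 0, the only critical point is w = 2/3.
P''(2/3) has the same sign as 3 > 0, so this is a local minimum.
P(2/3) = (-3)·e^(-2/3) ≈ -1.5403.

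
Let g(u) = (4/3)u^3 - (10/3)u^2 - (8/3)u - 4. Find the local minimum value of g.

-12

Critical points: g'(u) = 4u^2 - (20/3)u - 8/3 vanishes at u = -1/3, 2.
g''(u) = 8u - 20/3. g''(-1/3) = -28/3 < 0 ⇒ local maximum; g''(2) = 28/3 > 0 ⇒ local minimum.
So the local minimum value is g(2) = -12.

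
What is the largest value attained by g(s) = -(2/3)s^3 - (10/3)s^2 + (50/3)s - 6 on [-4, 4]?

The derivative is -2s^2 - (20/3)s + 50/3, whose only zero in [-4, 4] is s = 5/3.
Evaluating at the critical points and endpoints: g(-4) = -250/3, g(5/3) = 764/81, g(4) = -106/3.
Hence the absolute maximum is 764/81 at s = 5/3.

764/81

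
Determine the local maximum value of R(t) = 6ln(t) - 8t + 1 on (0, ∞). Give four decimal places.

-6.7261

R'(t) = 6/t − 8 = 0 gives t = 3/4.
R''(t) = -6/t², which is negative for t > 0, so this is a local maximum.
R(3/4) = 6·ln(3/4) - 6 + 1 ≈ -6.7261.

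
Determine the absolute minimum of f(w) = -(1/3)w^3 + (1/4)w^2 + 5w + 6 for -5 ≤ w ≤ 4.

Differentiating, f'(w) = -w^2 + (1/2)w + 5; which vanishes at w = -2 and w = 5/2.
Compare values at every candidate in [-5, 4]: f(-5) = 347/12, f(-2) = -1/3, f(5/2) = 713/48, f(4) = 26/3.
Hence the absolute minimum is -1/3 at w = -2.

-1/3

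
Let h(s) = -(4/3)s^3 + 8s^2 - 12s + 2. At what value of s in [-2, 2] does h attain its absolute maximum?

-2

The derivative is -4s^2 + 16s - 12, whose only zero in [-2, 2] is s = 1.
Compare values at every candidate in [-2, 2]: h(-2) = 206/3; h(1) = -10/3; h(2) = -2/3.
So the maximum is h(-2) = 206/3.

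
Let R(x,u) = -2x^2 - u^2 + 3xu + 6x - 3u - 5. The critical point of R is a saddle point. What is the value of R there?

∂R/∂x = -4x + 3u + 6 = 0 and ∂R/∂u = 3x - 2u - 3 = 0, so (x, u) = (-3, -6).
The Hessian has R_{xx} = -4, R_{uu} = -2, R_{xu} = 3, giving D = -1 < 0, so the point is a saddle point.
R(-3, -6) = -5.

-5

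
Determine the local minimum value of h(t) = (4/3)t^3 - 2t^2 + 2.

h'(t) = 4t^2 - 4t. Setting h'(t) = 0 gives t ∈ {0, 1}.
h''(t) = 8t - 4. h''(0) = -4 < 0 ⇒ local maximum; h''(1) = 4 > 0 ⇒ local minimum.
So the local minimum value is h(1) = 4/3.

4/3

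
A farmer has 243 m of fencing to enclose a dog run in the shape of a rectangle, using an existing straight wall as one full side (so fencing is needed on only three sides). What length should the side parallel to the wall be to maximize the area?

243/2

Let the sides perpendicular to the wall have length x and the parallel side y, so 2x + y = 243 and the area is A = xy = x(243 − 2x).
A'(x) = 243 − 4x = 0 gives x = 243/4, and A''(x) = −4 < 0 confirms a maximum.
Then y = 243 − 2·243/4 = 243/2 and A = 59049/8.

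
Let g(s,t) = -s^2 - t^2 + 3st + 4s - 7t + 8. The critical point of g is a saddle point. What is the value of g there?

59/5

∂g/∂s = -2s + 3t + 4 = 0 and ∂g/∂t = 3s - 2t - 7 = 0, so (s, t) = (13/5, 2/5).
The Hessian has g_{ss} = -2, g_{tt} = -2, g_{st} = 3, giving D = -5 < 0, so the point is a saddle point.
g(13/5, 2/5) = 59/5.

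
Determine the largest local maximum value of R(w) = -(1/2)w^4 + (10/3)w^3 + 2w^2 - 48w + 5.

223/3

R'(w) = -2w^3 + 10w^2 + 4w - 48 = 0 at w = -2, 3, 4.
Since R''(w) = -6w^2 + 20w + 4, we get R''(-2) = -60 < 0 ⇒ local maximum; R''(3) = 10 > 0 ⇒ local minimum; R''(4) = -12 < 0 ⇒ local maximum.
Thus R has its largest local maximum at w = -2, with value 223/3.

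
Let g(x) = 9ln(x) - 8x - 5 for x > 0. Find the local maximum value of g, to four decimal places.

-12.9400

g'(x) = 9/x − 8 = 0 gives x = 9/8.
g''(x) = -9/x², which is negative for x > 0, so this is a local maximum.
g(9/8) = 9·ln(9/8) - 9 - 5 ≈ -12.9400.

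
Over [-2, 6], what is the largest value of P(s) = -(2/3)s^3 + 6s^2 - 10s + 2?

154/3

Differentiating, P'(s) = -2s^2 + 12s - 10; which vanishes at s = 1 and s = 5.
Compare values at every candidate in [-2, 6]: P(-2) = 154/3; P(1) = -8/3; P(5) = 56/3; P(6) = 14.
So the maximum is P(-2) = 154/3.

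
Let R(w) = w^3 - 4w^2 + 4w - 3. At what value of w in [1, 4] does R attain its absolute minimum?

R'(w) = 3w^2 - 8w + 4, whose only zero in [1, 4] is w = 2.
Candidates: R(1) = -2,  R(2) = -3,  R(4) = 13.
The minimum over the interval is -3, attained at w = 2.

2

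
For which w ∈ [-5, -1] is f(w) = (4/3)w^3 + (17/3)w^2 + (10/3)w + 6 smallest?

The derivative is 4w^2 + (34/3)w + 10/3, whose only zero in [-5, -1] is w = -5/2.
Compare values at every candidate in [-5, -1]: f(-5) = -107/3,  f(-5/2) = 49/4,  f(-1) = 7.
So the minimum is f(-5) = -107/3.

-5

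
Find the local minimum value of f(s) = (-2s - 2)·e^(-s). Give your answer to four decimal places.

-2.0000

By the product rule, f'(s) = (2s)·e^(-s). Since e^(-s) > 0, the only critical point is s = 0.
f''(0) has the same sign as 2 > 0, so this is a local minimum.
f(0) = (-2)·e^(0) ≈ -2.0000.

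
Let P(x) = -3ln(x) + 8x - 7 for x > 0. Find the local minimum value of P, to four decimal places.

-1.0575

P'(x) = -3/x + 8 = 0 gives x = 3/8.
P''(x) = 3/x², which is positive for x > 0, so this is a local minimum.
P(3/8) = -3·ln(3/8) + 3 - 7 ≈ -1.0575.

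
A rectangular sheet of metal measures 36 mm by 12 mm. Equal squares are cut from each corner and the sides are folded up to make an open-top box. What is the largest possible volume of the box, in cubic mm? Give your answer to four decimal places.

With cut size x, the volume is V(x) = x(36 − 2x)(12 − 2x) for 0 < x < 6.
V'(x) = 12x^2 − 192x + 432. Setting V'(x) = 0 gives x ≈ 2.7085 (the root in (0, 6)).
V''(x) = 24x − 192 is negative there, so this is the maximum; V ≈ 545.2966.

545.2966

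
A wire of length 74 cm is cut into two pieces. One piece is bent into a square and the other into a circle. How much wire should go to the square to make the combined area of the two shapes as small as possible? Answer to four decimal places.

Let x be the length used for the square. Square side x/4; circle radius (74−x)/(2π).
A(x) = (x/4)² + π·((74−x)/(2π))² = x²/16 + (74−x)²/(4π) for 0 ≤ x ≤ 74. A'(x) = x/8 − (74−x)/(2π) = 0 gives x = 4·74/(π+4) ≈ 41.4473.
A'' = 1/8 + 1/(2π) > 0, so this gives the minimum combined area; x ≈ 41.4473 cm to the square.

41.4473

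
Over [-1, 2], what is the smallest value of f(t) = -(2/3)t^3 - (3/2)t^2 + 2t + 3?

Differentiating, f'(t) = -2t^2 - 3t + 2; whose only zero in [-1, 2] is t = 1/2.
Compare values at every candidate in [-1, 2]: f(-1) = 1/6,  f(1/2) = 85/24,  f(2) = -13/3.
The minimum over the interval is -13/3, attained at t = 2.

-13/3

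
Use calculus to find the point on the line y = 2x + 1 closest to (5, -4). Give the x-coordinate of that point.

Minimize D(x)^2 = (x - 5)^2 + (2x + 5)^2.
d/dx[D^2] = 2(x - 5) + 2·2·(2x + 5) = 0 ⇒ x = -1.
Then y = -1 and the distance is √(45) ≈ 6.7082.

-1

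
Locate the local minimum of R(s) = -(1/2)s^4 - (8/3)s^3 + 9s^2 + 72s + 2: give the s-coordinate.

R'(s) = -2s^3 - 8s^2 + 18s + 72. Setting R'(s) = 0 gives s ∈ {-4, -3, 3}.
R''(s) = -6s^2 - 16s + 18. R''(-4) = -14 < 0 ⇒ local maximum; R''(-3) = 12 > 0 ⇒ local minimum; R''(3) = -84 < 0 ⇒ local maximum.
The local minimum is R(-3) = -203/2.

-3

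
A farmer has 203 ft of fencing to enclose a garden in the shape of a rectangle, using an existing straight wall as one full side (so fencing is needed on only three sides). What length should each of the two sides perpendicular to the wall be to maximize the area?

203/4

Let the sides perpendicular to the wall have length x and the parallel side y, so 2x + y = 203 and the area is A = xy = x(203 − 2x).
A'(x) = 203 − 4x = 0 gives x = 203/4, and A''(x) = −4 < 0 confirms a maximum.
Then y = 203 − 2·203/4 = 203/2 and A = 41209/8.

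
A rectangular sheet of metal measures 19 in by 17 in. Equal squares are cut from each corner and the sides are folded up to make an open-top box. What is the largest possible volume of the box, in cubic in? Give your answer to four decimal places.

With cut size x, the volume is V(x) = x(19 − 2x)(17 − 2x) for 0 < x < 8.5.
V'(x) = 12x^2 − 144x + 323. Setting V'(x) = 0 gives x ≈ 2.9861 (the root in (0, 8.5)).
V''(x) = 24x − 144 is negative there, so this is the maximum; V ≈ 429.0069.

429.0069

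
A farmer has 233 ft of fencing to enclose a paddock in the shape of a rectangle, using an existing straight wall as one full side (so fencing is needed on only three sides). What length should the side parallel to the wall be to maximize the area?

233/2

Let the sides perpendicular to the wall have length x and the parallel side y, so 2x + y = 233 and the area is A = xy = x(233 − 2x).
A'(x) = 233 − 4x = 0 gives x = 233/4, and A''(x) = −4 < 0 confirms a maximum.
Then y = 233 − 2·233/4 = 233/2 and A = 54289/8.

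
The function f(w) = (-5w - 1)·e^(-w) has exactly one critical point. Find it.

Differentiating with the product rule gives f'(w) = (5w - 4)·e^(-w). Since e^(-w) > 0, the only critical point is w = 4/5.
f''(4/5) has the same sign as 5 > 0, so this is a local minimum.
f(4/5) = (-5)·e^(-4/5) ≈ -2.2466.

4/5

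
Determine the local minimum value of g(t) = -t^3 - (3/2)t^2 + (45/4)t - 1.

-183/8

g'(t) = -3t^2 - 3t + 45/4. Setting g'(t) = 0 gives t ∈ {-5/2, 3/2}.
g''(t) = -6t - 3. g''(-5/2) = 12 > 0 ⇒ local minimum; g''(3/2) = -12 < 0 ⇒ local maximum.
Thus g has its local minimum at t = -5/2, with value -183/8.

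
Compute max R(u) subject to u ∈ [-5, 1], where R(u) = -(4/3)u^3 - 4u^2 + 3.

209/3

The derivative is -4u^2 - 8u, which vanishes at u = -2 and u = 0.
Evaluating at the critical points and endpoints: R(-5) = 209/3; R(-2) = -7/3; R(0) = 3; R(1) = -7/3.
Hence the absolute maximum is 209/3 at u = -5.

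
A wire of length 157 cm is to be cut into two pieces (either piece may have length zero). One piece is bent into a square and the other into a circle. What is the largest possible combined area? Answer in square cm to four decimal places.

Let x be the length used for the square. Square side x/4; circle radius (157−x)/(2π).
A(x) = (x/4)² + π·((157−x)/(2π))² = x²/16 + (157−x)²/(4π) for 0 ≤ x ≤ 157. A'(x) = x/8 − (157−x)/(2π) = 0 gives x = 4·157/(π+4) ≈ 87.9356.
A'' > 0, so the interior critical point is a minimum; the maximum is at an endpoint. A(0) = 1961.5051 and A(157) = 1540.5625, so the largest area is 1961.5051.

1961.5051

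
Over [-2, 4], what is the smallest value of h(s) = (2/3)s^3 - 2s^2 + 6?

h'(s) = 2s^2 - 4s, which vanishes at s = 0 and s = 2.
Compare values at every candidate in [-2, 4]: h(-2) = -22/3; h(0) = 6; h(2) = 10/3; h(4) = 50/3.
So the minimum is h(-2) = -22/3.

-22/3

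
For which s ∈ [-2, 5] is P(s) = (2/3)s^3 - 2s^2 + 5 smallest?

-2

The derivative is 2s^2 - 4s, which vanishes at s = 0 and s = 2.
Evaluating at the critical points and endpoints: P(-2) = -25/3; P(0) = 5; P(2) = 7/3; P(5) = 115/3.
Hence the absolute minimum is -25/3 at s = -2.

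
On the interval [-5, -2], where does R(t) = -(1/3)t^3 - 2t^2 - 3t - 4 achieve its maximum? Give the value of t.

Differentiating, R'(t) = -t^2 - 4t - 3; whose only zero in [-5, -2] is t = -3.
Candidates: R(-5) = 8/3; R(-3) = -4; R(-2) = -10/3.
So the maximum is R(-5) = 8/3.

-5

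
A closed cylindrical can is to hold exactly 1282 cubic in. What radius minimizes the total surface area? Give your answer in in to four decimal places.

5.8871

With radius r and height h, πr²h = 1282 so h = 1282/(πr²), and S(r) = 2πr² + 2πrh = 2πr² + 2·1282/r.
S'(r) = 4πr − 2·1282/r² = 0 ⇒ r³ = 1282/(2π), so r ≈ 5.8871 and h = 2r ≈ 11.7742.
S''(r) = 4π + 4·1282/r³ > 0, so this is the minimum; S ≈ 653.2908.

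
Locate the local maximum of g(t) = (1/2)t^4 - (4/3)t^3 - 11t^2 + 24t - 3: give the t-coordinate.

1

g'(t) = 2t^3 - 4t^2 - 22t + 24. Setting g'(t) = 0 gives t ∈ {-3, 1, 4}.
Since g''(t) = 6t^2 - 8t - 22, we get g''(-3) = 56 > 0 ⇒ local minimum; g''(1) = -24 < 0 ⇒ local maximum; g''(4) = 42 > 0 ⇒ local minimum.
Thus g has its local maximum at t = 1, with value 55/6.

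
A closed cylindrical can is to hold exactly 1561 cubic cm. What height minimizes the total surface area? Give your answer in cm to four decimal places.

With radius r and height h, πr²h = 1561 so h = 1561/(πr²), and S(r) = 2πr² + 2πrh = 2πr² + 2·1561/r.
S'(r) = 4πr − 2·1561/r² = 0 ⇒ r³ = 1561/(2π), so r ≈ 6.2865 and h = 2r ≈ 12.5730.
S''(r) = 4π + 4·1561/r³ > 0, so this is the minimum; S ≈ 744.9317.

12.5730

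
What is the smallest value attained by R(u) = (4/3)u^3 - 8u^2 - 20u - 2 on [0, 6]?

R'(u) = 4u^2 - 16u - 20, whose only zero in [0, 6] is u = 5.
Evaluating at the critical points and endpoints: R(0) = -2; R(5) = -406/3; R(6) = -122.
The minimum over the interval is -406/3, attained at u = 5.

-406/3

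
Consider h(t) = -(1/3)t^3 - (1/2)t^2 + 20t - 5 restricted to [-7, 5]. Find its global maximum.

The derivative is -t^2 - t + 20, which vanishes at t = -5 and t = 4.
Compare values at every candidate in [-7, 5]: h(-7) = -331/6,  h(-5) = -455/6,  h(4) = 137/3,  h(5) = 245/6.
The maximum over the interval is 137/3, attained at t = 4.

137/3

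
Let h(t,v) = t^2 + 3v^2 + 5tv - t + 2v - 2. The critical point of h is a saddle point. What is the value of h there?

∂h/∂t = 2t + 5v - 1 = 0 and ∂h/∂v = 5t + 6v + 2 = 0, so (t, v) = (-16/13, 9/13).
The Hessian has h_{tt} = 2, h_{vv} = 6, h_{tv} = 5, giving D = -13 < 0, so the point is a saddle point.
h(-16/13, 9/13) = -9/13.

-9/13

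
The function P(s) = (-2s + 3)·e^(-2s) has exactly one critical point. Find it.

2

By the product rule, P'(s) = (4s - 8)·e^(-2s). Since e^(-2s) > 0, the only critical point is s = 2.
P''(2) has the same sign as 4 > 0, so this is a local minimum.
P(2) = (-1)·e^(-4) ≈ -0.0183.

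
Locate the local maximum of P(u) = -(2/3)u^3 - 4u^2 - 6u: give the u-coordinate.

P'(u) = -2u^2 - 8u - 6. Setting P'(u) = 0 gives u ∈ {-3, -1}.
P''(u) = -4u - 8. P''(-3) = 4 > 0 ⇒ local minimum; P''(-1) = -4 < 0 ⇒ local maximum.
Thus P has its local maximum at u = -1, with value 8/3.

-1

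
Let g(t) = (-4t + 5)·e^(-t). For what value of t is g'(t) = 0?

9/4

Differentiating with the product rule gives g'(t) = (4t - 9)·e^(-t). Since e^(-t) > 0, the only critical point is t = 9/4.
g''(9/4) has the same sign as 4 > 0, so this is a local minimum.
g(9/4) = (-4)·e^(-9/4) ≈ -0.4216.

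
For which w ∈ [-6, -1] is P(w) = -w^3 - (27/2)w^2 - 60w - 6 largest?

P'(w) = -3w^2 - 27w - 60, which vanishes at w = -5 and w = -4.
Candidates: P(-6) = 84, P(-5) = 163/2, P(-4) = 82, P(-1) = 83/2.
Hence the absolute maximum is 84 at w = -6.

-6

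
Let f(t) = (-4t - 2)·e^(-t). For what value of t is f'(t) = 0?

1/2

Differentiating with the product rule gives f'(t) = (4t - 2)·e^(-t). Since e^(-t) > 0, the only critical point is t = 1/2.
f''(1/2) has the same sign as 4 > 0, so this is a local minimum.
f(1/2) = (-4)·e^(-1/2) ≈ -2.4261.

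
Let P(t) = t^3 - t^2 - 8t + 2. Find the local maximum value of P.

P'(t) = 3t^2 - 2t - 8 = 0 at t = -4/3, 2.
Second-derivative test with P''(t) = 6t - 2: P''(-4/3) = -10 < 0 ⇒ local maximum; P''(2) = 10 > 0 ⇒ local minimum.
The local maximum is P(-4/3) = 230/27.

230/27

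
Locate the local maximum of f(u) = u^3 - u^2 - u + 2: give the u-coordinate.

Critical points: f'(u) = 3u^2 - 2u - 1 vanishes at u = -1/3, 1.
Since f''(u) = 6u - 2, we get f''(-1/3) = -4 < 0 ⇒ local maximum; f''(1) = 4 > 0 ⇒ local minimum.
Thus f has its local maximum at u = -1/3, with value 59/27.

-1/3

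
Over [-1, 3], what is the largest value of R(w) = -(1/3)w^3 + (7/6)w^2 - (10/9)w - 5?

-43/18

R'(w) = -w^2 + (7/3)w - 10/9, which vanishes at w = 2/3 and w = 5/3.
Compare values at every candidate in [-1, 3]: R(-1) = -43/18, R(2/3) = -431/81, R(5/3) = -835/162, R(3) = -41/6.
So the maximum is R(-1) = -43/18.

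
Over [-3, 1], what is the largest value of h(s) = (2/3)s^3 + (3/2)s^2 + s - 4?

-5/6

Differentiating, h'(s) = 2s^2 + 3s + 1; which vanishes at s = -1 and s = -1/2.
Compare values at every candidate in [-3, 1]: h(-3) = -23/2, h(-1) = -25/6, h(-1/2) = -101/24, h(1) = -5/6.
The maximum over the interval is -5/6, attained at s = 1.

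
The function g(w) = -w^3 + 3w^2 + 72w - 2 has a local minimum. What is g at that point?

g'(w) = -3w^2 + 6w + 72 = 0 at w = -4, 6.
Second-derivative test with g''(w) = -6w + 6: g''(-4) = 30 > 0 ⇒ local minimum; g''(6) = -30 < 0 ⇒ local maximum.
The local minimum is g(-4) = -178.

-178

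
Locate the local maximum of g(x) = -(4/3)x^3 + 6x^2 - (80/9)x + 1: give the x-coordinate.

Critical points: g'(x) = -4x^2 + 12x - 80/9 vanishes at x = 4/3, 5/3.
Second-derivative test with g''(x) = -8x + 12: g''(4/3) = 4/3 > 0 ⇒ local minimum; g''(5/3) = -4/3 < 0 ⇒ local maximum.
So the local maximum value is g(5/3) = -269/81.

5/3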